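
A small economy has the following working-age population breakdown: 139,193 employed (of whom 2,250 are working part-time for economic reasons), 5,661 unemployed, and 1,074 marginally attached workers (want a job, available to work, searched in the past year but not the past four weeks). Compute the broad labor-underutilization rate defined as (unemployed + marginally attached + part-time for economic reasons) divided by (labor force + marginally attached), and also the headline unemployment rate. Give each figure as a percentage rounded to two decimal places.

Broad underutilization rate ≈ 6.16%; headline unemployment rate ≈ 3.91%.

Labor force = 139,193 + 5,661 = 144,854.
Numerator = 5,661 + 1,074 + 2,250 = 8,985.
Denominator = 144,854 + 1,074 = 145,928.
Broad rate = 8,985 / 145,928 = 6.16%.
Headline unemployment rate = 5,661 / 144,854 = 3.91%.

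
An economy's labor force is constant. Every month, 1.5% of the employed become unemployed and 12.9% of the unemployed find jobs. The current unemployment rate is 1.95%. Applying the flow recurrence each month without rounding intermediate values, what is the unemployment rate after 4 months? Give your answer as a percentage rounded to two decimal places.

With a fixed labor force, u_{t+1} = u_t + s·(1−u_t) − f·u_t = u_t·(1−s−f) + s.
Here 1−s−f = 0.856 and s = 0.015.
u_1 = 0.019500 × 0.856 + 0.015 = 0.031692.
u_2 = 0.031692 × 0.856 + 0.015 = 0.042128.
u_3 = 0.042128 × 0.856 + 0.015 = 0.051062.
u_4 = 0.051062 × 0.856 + 0.015 = 0.058709.

Unemployment rate after four months ≈ 5.87%.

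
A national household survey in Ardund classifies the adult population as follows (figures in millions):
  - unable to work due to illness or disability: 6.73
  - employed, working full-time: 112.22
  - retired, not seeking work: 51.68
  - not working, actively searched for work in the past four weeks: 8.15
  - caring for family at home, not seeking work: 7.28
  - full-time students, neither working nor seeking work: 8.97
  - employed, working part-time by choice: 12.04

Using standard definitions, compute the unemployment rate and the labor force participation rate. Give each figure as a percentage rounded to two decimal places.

Unemployment rate ≈ 6.16%; labor force participation rate ≈ 63.94%.

Employed = 112.22 + 12.04 = 124.26 million.
Unemployed = 8.15 million.
Labor force = 124.26 + 8.15 = 132.41 million.
Not in labor force = 6.73 + 51.68 + 7.28 + 8.97 = 74.66 million (those not working and not actively searching are outside the labor force).
Civilian working-age population = 132.41 + 74.66 = 207.07 million.
Unemployment rate = 8.15 / 132.41 = 6.16%.
Labor force participation rate = 132.41 / 207.07 = 63.94%.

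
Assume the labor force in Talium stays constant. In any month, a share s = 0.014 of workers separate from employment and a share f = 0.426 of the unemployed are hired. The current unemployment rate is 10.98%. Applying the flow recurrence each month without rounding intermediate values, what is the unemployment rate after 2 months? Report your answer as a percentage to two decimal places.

With a fixed labor force, u_{t+1} = u_t + s·(1−u_t) − f·u_t = u_t·(1−s−f) + s.
Here 1−s−f = 0.560 and s = 0.014.
u_1 = 0.109800 × 0.560 + 0.014 = 0.075488.
u_2 = 0.075488 × 0.560 + 0.014 = 0.056273.

Unemployment rate after two months ≈ 5.63%.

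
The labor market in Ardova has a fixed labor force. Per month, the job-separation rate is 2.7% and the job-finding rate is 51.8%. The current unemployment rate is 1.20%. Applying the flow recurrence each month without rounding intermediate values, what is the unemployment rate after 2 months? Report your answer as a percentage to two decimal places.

With a fixed labor force, u_{t+1} = u_t + s·(1−u_t) − f·u_t = u_t·(1−s−f) + s.
Here 1−s−f = 0.455 and s = 0.027.
u_1 = 0.012000 × 0.455 + 0.027 = 0.032460.
u_2 = 0.032460 × 0.455 + 0.027 = 0.041769.

Unemployment rate after two months ≈ 4.18%.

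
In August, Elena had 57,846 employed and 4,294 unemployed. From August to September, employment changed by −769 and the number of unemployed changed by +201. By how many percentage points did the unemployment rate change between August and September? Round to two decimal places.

August: labor force = 57,846 + 4,294 = 62,140; u = 4,294/62,140 = 6.91%.
September: labor force = 57,077 + 4,495 = 61,572; u = 4,495/61,572 = 7.30%.
Change = 7.30% − 6.91% = +0.39 pp.

The unemployment rate changed by +0.39 percentage points.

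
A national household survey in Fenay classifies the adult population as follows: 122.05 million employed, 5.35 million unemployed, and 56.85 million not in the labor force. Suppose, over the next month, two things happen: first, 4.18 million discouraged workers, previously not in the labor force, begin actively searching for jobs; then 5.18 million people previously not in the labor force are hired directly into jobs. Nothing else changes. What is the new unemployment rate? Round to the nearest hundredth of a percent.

Initially, labor force = 122.05 + 5.35 = 127.40 million, so u = 5.35/127.40 = 4.20%.
After the first change, unemployed and labor force both rise by 4.18 → E = 122.05, U = 9.53, labor force = 131.58 million.
After the second change, employed and labor force both rise by 5.18; unemployed unchanged → E = 127.23, U = 9.53, labor force = 136.76 million.
New unemployment rate = 9.53 / 136.76 = 6.97%.

New unemployment rate ≈ 6.97%.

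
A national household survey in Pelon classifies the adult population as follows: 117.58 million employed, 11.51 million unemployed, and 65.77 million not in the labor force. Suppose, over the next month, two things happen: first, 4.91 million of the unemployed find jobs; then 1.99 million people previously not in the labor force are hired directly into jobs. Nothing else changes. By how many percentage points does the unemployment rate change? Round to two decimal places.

The unemployment rate changes by −3.88 percentage points.

Initially, labor force = 117.58 + 11.51 = 129.09 million, so u = 11.51/129.09 = 8.92%.
After the first change, unemployed falls and employed rises by 4.91; labor force unchanged → E = 122.49, U = 6.60, labor force = 129.09 million.
After the second change, employed and labor force both rise by 1.99; unemployed unchanged → E = 124.48, U = 6.60, labor force = 131.08 million.
New unemployment rate = 6.60 / 131.08 = 5.04%.
Change = 5.04% − 8.92% = −3.88 percentage points.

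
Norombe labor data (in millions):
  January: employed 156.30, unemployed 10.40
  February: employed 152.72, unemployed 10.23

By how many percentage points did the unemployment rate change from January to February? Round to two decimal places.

The unemployment rate changed by +0.04 percentage points.

January: labor force = 156.30 + 10.40 = 166.70; u = 10.40/166.70 = 6.24%.
February: labor force = 152.72 + 10.23 = 162.95; u = 10.23/162.95 = 6.28%.
Change = 6.28% − 6.24% = +0.04 pp.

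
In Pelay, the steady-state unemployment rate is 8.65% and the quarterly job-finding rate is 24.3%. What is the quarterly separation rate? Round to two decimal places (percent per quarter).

Separation rate ≈ 2.30% per quarter.

From u* = s/(s+f): s = u·f/(1−u).
s = 0.0865 × 24.3 / (1 − 0.0865) = 2.1020 / 0.9135 ≈ 2.30% per quarter.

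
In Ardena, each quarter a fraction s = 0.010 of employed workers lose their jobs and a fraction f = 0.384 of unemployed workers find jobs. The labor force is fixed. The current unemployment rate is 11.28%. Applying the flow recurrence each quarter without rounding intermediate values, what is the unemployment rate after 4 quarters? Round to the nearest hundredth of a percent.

With a fixed labor force, u_{t+1} = u_t + s·(1−u_t) − f·u_t = u_t·(1−s−f) + s.
Here 1−s−f = 0.606 and s = 0.010.
u_1 = 0.112800 × 0.606 + 0.010 = 0.078357.
u_2 = 0.078357 × 0.606 + 0.010 = 0.057484.
u_3 = 0.057484 × 0.606 + 0.010 = 0.044835.
u_4 = 0.044835 × 0.606 + 0.010 = 0.037170.

Unemployment rate after four quarters ≈ 3.72%.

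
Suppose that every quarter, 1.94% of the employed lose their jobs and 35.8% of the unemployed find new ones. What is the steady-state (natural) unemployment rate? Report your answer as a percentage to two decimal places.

At steady state the flows balance: s·E = f·U, so U/(E+U) = s/(s+f).
u* = 1.94 / (1.94 + 35.8) = 1.94 / 37.74 = 5.14%.

Steady-state unemployment rate ≈ 5.14%.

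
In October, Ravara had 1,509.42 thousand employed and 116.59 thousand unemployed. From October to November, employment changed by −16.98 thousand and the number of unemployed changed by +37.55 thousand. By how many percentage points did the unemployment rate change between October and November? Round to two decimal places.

October: labor force = 1,509.42 + 116.59 = 1,626.01; u = 116.59/1,626.01 = 7.17%.
November: labor force = 1,492.44 + 154.14 = 1,646.58; u = 154.14/1,646.58 = 9.36%.
Change = 9.36% − 7.17% = +2.19 pp.

The unemployment rate changed by +2.19 percentage points.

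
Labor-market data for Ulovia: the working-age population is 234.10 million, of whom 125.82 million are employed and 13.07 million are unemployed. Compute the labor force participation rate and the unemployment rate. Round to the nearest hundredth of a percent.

Labor force = employed + unemployed = 125.82 + 13.07 = 138.89 million.
Unemployment rate = 13.07 / 138.89 = 9.41%.
Labor force participation rate = 138.89 / 234.10 = 59.33%.

Labor force participation rate ≈ 59.33%; unemployment rate ≈ 9.41%.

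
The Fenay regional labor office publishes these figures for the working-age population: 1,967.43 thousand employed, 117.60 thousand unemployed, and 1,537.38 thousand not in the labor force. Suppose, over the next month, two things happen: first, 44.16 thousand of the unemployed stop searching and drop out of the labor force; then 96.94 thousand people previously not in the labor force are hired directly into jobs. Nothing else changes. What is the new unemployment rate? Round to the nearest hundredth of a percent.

New unemployment rate ≈ 3.44%.

Initially, labor force = 1,967.43 + 117.60 = 2,085.03 thousand, so u = 117.60/2,085.03 = 5.64%.
After the first change, unemployed and labor force both fall by 44.16 → E = 1,967.43, U = 73.44, labor force = 2,040.87 thousand.
After the second change, employed and labor force both rise by 96.94; unemployed unchanged → E = 2,064.37, U = 73.44, labor force = 2,137.81 thousand.
New unemployment rate = 73.44 / 2,137.81 = 3.44%.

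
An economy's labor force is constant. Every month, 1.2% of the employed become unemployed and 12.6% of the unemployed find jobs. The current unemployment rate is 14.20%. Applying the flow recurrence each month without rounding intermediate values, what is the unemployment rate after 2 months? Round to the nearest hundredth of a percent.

With a fixed labor force, u_{t+1} = u_t + s·(1−u_t) − f·u_t = u_t·(1−s−f) + s.
Here 1−s−f = 0.862 and s = 0.012.
u_1 = 0.142000 × 0.862 + 0.012 = 0.134404.
u_2 = 0.134404 × 0.862 + 0.012 = 0.127856.

Unemployment rate after two months ≈ 12.79%.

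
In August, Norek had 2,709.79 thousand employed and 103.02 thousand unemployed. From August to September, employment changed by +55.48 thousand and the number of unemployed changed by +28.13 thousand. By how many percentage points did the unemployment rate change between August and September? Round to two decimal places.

The unemployment rate changed by +0.87 percentage points.

August: labor force = 2,709.79 + 103.02 = 2,812.81; u = 103.02/2,812.81 = 3.66%.
September: labor force = 2,765.27 + 131.15 = 2,896.42; u = 131.15/2,896.42 = 4.53%.
Change = 4.53% − 3.66% = +0.87 pp.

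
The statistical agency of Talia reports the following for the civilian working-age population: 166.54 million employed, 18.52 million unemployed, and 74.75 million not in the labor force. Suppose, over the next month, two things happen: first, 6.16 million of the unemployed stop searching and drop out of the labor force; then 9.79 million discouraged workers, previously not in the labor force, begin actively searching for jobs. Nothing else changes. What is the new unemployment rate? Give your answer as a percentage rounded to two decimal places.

Initially, labor force = 166.54 + 18.52 = 185.06 million, so u = 18.52/185.06 = 10.01%.
After the first change, unemployed and labor force both fall by 6.16 → E = 166.54, U = 12.36, labor force = 178.90 million.
After the second change, unemployed and labor force both rise by 9.79 → E = 166.54, U = 22.15, labor force = 188.69 million.
New unemployment rate = 22.15 / 188.69 = 11.74%.

New unemployment rate ≈ 11.74%.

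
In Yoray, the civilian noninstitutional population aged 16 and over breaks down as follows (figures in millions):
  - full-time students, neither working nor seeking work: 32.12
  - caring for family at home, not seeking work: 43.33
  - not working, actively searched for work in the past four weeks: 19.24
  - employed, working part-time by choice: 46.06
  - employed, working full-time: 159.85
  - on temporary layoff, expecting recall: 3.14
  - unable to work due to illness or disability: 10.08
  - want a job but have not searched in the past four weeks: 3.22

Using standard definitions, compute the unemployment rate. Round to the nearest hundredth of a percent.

Unemployment rate ≈ 9.80%.

Employed = 46.06 + 159.85 = 205.91 million.
Unemployed = 19.24 + 3.14 = 22.38 million (jobless and actively searching, or on temporary layoff).
Labor force = 205.91 + 22.38 = 228.29 million.
Unemployment rate = 22.38 / 228.29 = 9.80%.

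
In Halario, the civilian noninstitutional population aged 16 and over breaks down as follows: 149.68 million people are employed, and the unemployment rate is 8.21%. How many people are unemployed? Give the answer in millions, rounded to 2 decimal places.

About 13.39 million are unemployed.

Let U be the number unemployed. The labor force is E + U, and U/(E+U) = 0.0821.
So U = 0.0821 × 149.68 / (1 − 0.0821) = 12.2887 / 0.9179 ≈ 13.39 million.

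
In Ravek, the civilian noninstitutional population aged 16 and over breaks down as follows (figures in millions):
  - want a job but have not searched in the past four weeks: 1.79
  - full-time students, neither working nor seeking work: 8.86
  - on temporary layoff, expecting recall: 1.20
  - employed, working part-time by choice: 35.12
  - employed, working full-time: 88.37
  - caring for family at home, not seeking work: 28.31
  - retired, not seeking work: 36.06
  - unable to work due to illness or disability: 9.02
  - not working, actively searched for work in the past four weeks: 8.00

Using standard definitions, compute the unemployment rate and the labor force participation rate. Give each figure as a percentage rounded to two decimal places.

Employed = 35.12 + 88.37 = 123.49 million.
Unemployed = 1.20 + 8.00 = 9.20 million (jobless and actively searching, or on temporary layoff).
Labor force = 123.49 + 9.20 = 132.69 million.
Not in labor force = 1.79 + 8.86 + 28.31 + 36.06 + 9.02 = 84.04 million (those not working and not actively searching are outside the labor force — including those who want a job but have given up searching).
Civilian working-age population = 132.69 + 84.04 = 216.73 million.
Unemployment rate = 9.20 / 132.69 = 6.93%.
Labor force participation rate = 132.69 / 216.73 = 61.22%.

Unemployment rate ≈ 6.93%; labor force participation rate ≈ 61.22%.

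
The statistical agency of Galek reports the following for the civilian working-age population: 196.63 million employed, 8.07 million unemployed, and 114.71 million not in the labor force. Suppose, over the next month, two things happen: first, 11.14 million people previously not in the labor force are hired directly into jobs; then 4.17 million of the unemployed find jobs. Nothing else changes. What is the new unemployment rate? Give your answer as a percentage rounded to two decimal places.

Initially, labor force = 196.63 + 8.07 = 204.70 million, so u = 8.07/204.70 = 3.94%.
After the first change, employed and labor force both rise by 11.14; unemployed unchanged → E = 207.77, U = 8.07, labor force = 215.84 million.
After the second change, unemployed falls and employed rises by 4.17; labor force unchanged → E = 211.94, U = 3.90, labor force = 215.84 million.
New unemployment rate = 3.90 / 215.84 = 1.81%.

New unemployment rate ≈ 1.81%.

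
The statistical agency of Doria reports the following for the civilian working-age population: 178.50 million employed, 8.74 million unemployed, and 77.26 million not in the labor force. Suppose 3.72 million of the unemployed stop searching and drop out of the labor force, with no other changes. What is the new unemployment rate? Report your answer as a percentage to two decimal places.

Initially, labor force = 178.50 + 8.74 = 187.24 million, so u = 8.74/187.24 = 4.67%.
After the change, unemployed and labor force both fall by 3.72 → E = 178.50, U = 5.02, labor force = 183.52 million.
New unemployment rate = 5.02 / 183.52 = 2.74%.

New unemployment rate ≈ 2.74%.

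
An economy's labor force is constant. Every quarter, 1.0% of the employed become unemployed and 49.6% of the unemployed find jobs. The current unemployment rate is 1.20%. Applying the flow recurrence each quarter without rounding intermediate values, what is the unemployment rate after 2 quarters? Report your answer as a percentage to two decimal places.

With a fixed labor force, u_{t+1} = u_t + s·(1−u_t) − f·u_t = u_t·(1−s−f) + s.
Here 1−s−f = 0.494 and s = 0.010.
u_1 = 0.012000 × 0.494 + 0.010 = 0.015928.
u_2 = 0.015928 × 0.494 + 0.010 = 0.017868.

Unemployment rate after two quarters ≈ 1.79%.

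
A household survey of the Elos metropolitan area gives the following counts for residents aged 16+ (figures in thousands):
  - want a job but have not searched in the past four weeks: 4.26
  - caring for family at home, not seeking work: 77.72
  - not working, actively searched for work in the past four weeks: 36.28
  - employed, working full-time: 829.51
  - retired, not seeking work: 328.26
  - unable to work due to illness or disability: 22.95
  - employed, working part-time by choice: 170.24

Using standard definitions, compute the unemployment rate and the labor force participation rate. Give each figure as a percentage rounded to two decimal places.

Employed = 829.51 + 170.24 = 999.75 thousand.
Unemployed = 36.28 thousand.
Labor force = 999.75 + 36.28 = 1,036.03 thousand.
Not in labor force = 4.26 + 77.72 + 328.26 + 22.95 = 433.19 thousand (those not working and not actively searching are outside the labor force — including those who want a job but have given up searching).
Civilian working-age population = 1,036.03 + 433.19 = 1,469.22 thousand.
Unemployment rate = 36.28 / 1,036.03 = 3.50%.
Labor force participation rate = 1,036.03 / 1,469.22 = 70.52%.

Unemployment rate ≈ 3.50%; labor force participation rate ≈ 70.52%.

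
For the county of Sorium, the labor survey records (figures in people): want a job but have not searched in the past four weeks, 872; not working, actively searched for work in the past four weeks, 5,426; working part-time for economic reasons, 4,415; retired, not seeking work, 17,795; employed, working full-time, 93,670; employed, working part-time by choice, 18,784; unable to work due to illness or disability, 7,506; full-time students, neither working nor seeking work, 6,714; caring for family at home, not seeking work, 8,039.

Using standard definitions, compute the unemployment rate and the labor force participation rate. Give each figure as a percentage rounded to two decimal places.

Employed = 4,415 + 93,670 + 18,784 = 116,869 (anyone who worked, including part-time for economic reasons, counts as employed).
Unemployed = 5,426.
Labor force = 116,869 + 5,426 = 122,295.
Not in labor force = 872 + 17,795 + 7,506 + 6,714 + 8,039 = 40,926 (those not working and not actively searching are outside the labor force — including those who want a job but have given up searching).
Civilian working-age population = 122,295 + 40,926 = 163,221.
Unemployment rate = 5,426 / 122,295 = 4.44%.
Labor force participation rate = 122,295 / 163,221 = 74.93%.

Unemployment rate ≈ 4.44%; labor force participation rate ≈ 74.93%.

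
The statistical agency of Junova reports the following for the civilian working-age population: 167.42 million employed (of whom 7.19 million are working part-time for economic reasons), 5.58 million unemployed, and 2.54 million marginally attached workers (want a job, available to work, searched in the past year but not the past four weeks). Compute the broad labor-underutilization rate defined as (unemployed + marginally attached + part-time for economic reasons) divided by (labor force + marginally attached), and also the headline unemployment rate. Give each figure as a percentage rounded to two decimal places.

Broad underutilization rate ≈ 8.72%; headline unemployment rate ≈ 3.23%.

Labor force = 167.42 + 5.58 = 173.00 million.
Numerator = 5.58 + 2.54 + 7.19 = 15.31 million.
Denominator = 173.00 + 2.54 = 175.54 million.
Broad rate = 15.31 / 175.54 = 8.72%.
Headline unemployment rate = 5.58 / 173.00 = 3.23%.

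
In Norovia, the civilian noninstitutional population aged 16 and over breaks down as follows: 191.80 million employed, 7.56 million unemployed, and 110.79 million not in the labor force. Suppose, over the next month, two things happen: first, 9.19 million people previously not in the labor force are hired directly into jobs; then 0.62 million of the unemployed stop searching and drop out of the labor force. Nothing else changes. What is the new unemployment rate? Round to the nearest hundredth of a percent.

New unemployment rate ≈ 3.34%.

Initially, labor force = 191.80 + 7.56 = 199.36 million, so u = 7.56/199.36 = 3.79%.
After the first change, employed and labor force both rise by 9.19; unemployed unchanged → E = 200.99, U = 7.56, labor force = 208.55 million.
After the second change, unemployed and labor force both fall by 0.62 → E = 200.99, U = 6.94, labor force = 207.93 million.
New unemployment rate = 6.94 / 207.93 = 3.34%.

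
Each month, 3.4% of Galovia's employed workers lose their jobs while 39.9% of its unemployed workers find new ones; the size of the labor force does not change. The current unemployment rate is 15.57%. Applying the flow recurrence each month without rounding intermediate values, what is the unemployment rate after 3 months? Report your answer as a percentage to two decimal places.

With a fixed labor force, u_{t+1} = u_t + s·(1−u_t) − f·u_t = u_t·(1−s−f) + s.
Here 1−s−f = 0.567 and s = 0.034.
u_1 = 0.155700 × 0.567 + 0.034 = 0.122282.
u_2 = 0.122282 × 0.567 + 0.034 = 0.103334.
u_3 = 0.103334 × 0.567 + 0.034 = 0.092590.

Unemployment rate after three months ≈ 9.26%.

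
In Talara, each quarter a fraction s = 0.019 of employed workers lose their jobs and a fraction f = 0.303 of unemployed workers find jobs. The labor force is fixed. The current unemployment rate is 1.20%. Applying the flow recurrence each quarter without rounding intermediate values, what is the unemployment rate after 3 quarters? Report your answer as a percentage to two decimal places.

With a fixed labor force, u_{t+1} = u_t + s·(1−u_t) − f·u_t = u_t·(1−s−f) + s.
Here 1−s−f = 0.678 and s = 0.019.
u_1 = 0.012000 × 0.678 + 0.019 = 0.027136.
u_2 = 0.027136 × 0.678 + 0.019 = 0.037398.
u_3 = 0.037398 × 0.678 + 0.019 = 0.044356.

Unemployment rate after three quarters ≈ 4.44%.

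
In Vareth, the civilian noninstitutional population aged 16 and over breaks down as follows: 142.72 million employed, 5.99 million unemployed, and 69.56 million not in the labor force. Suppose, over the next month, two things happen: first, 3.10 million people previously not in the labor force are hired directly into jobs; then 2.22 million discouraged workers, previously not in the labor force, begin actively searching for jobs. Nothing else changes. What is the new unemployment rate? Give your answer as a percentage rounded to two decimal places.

New unemployment rate ≈ 5.33%.

Initially, labor force = 142.72 + 5.99 = 148.71 million, so u = 5.99/148.71 = 4.03%.
After the first change, employed and labor force both rise by 3.10; unemployed unchanged → E = 145.82, U = 5.99, labor force = 151.81 million.
After the second change, unemployed and labor force both rise by 2.22 → E = 145.82, U = 8.21, labor force = 154.03 million.
New unemployment rate = 8.21 / 154.03 = 5.33%.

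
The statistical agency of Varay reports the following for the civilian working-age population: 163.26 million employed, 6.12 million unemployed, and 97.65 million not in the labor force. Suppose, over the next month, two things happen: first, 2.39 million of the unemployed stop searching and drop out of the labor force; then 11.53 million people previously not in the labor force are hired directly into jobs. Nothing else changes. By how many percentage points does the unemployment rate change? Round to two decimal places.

Initially, labor force = 163.26 + 6.12 = 169.38 million, so u = 6.12/169.38 = 3.61%.
After the first change, unemployed and labor force both fall by 2.39 → E = 163.26, U = 3.73, labor force = 166.99 million.
After the second change, employed and labor force both rise by 11.53; unemployed unchanged → E = 174.79, U = 3.73, labor force = 178.52 million.
New unemployment rate = 3.73 / 178.52 = 2.09%.
Change = 2.09% − 3.61% = −1.52 percentage points.

The unemployment rate changes by −1.52 percentage points.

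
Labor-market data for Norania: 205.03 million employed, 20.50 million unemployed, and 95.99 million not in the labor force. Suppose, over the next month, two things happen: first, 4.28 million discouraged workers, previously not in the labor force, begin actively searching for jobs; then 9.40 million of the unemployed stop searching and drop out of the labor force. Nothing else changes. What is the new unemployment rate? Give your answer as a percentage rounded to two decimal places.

Initially, labor force = 205.03 + 20.50 = 225.53 million, so u = 20.50/225.53 = 9.09%.
After the first change, unemployed and labor force both rise by 4.28 → E = 205.03, U = 24.78, labor force = 229.81 million.
After the second change, unemployed and labor force both fall by 9.40 → E = 205.03, U = 15.38, labor force = 220.41 million.
New unemployment rate = 15.38 / 220.41 = 6.98%.

New unemployment rate ≈ 6.98%.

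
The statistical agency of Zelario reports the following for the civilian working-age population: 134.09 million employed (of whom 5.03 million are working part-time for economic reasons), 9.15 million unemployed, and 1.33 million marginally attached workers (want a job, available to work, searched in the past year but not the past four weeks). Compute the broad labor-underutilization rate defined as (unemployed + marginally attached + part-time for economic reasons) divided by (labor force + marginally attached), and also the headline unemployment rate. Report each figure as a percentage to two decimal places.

Labor force = 134.09 + 9.15 = 143.24 million.
Numerator = 9.15 + 1.33 + 5.03 = 15.51 million.
Denominator = 143.24 + 1.33 = 144.57 million.
Broad rate = 15.51 / 144.57 = 10.73%.
Headline unemployment rate = 9.15 / 143.24 = 6.39%.

Broad underutilization rate ≈ 10.73%; headline unemployment rate ≈ 6.39%.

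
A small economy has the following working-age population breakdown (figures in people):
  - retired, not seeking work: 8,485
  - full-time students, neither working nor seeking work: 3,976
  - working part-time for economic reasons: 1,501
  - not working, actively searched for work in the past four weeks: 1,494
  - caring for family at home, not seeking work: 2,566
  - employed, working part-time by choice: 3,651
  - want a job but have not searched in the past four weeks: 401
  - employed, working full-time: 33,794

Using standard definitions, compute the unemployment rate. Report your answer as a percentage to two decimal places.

Unemployment rate ≈ 3.69%.

Employed = 1,501 + 3,651 + 33,794 = 38,946 (anyone who worked, including part-time for economic reasons, counts as employed).
Unemployed = 1,494.
Labor force = 38,946 + 1,494 = 40,440.
Unemployment rate = 1,494 / 40,440 = 3.69%.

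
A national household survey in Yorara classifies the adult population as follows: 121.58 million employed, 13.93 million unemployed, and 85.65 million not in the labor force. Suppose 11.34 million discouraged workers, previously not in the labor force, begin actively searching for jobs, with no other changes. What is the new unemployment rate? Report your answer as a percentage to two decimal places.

New unemployment rate ≈ 17.21%.

Initially, labor force = 121.58 + 13.93 = 135.51 million, so u = 13.93/135.51 = 10.28%.
After the change, unemployed and labor force both rise by 11.34 → E = 121.58, U = 25.27, labor force = 146.85 million.
New unemployment rate = 25.27 / 146.85 = 17.21%.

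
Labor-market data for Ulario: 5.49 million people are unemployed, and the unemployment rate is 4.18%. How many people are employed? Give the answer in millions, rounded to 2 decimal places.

About 125.85 million are employed.

Labor force = U / u = 5.49 / 0.0418 ≈ 131.34 million.
Employed = labor force − unemployed = 131.34 − 5.49 = 125.85 million.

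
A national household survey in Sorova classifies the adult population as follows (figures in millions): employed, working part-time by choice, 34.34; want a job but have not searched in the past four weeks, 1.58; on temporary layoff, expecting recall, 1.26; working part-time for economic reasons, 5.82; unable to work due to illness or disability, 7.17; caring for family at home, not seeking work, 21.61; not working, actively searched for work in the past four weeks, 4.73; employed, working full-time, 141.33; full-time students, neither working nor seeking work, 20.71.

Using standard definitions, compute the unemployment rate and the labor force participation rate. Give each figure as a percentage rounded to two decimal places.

Employed = 34.34 + 5.82 + 141.33 = 181.49 million (anyone who worked, including part-time for economic reasons, counts as employed).
Unemployed = 1.26 + 4.73 = 5.99 million (jobless and actively searching, or on temporary layoff).
Labor force = 181.49 + 5.99 = 187.48 million.
Not in labor force = 1.58 + 7.17 + 21.61 + 20.71 = 51.07 million (those not working and not actively searching are outside the labor force — including those who want a job but have given up searching).
Civilian working-age population = 187.48 + 51.07 = 238.55 million.
Unemployment rate = 5.99 / 187.48 = 3.20%.
Labor force participation rate = 187.48 / 238.55 = 78.59%.

Unemployment rate ≈ 3.20%; labor force participation rate ≈ 78.59%.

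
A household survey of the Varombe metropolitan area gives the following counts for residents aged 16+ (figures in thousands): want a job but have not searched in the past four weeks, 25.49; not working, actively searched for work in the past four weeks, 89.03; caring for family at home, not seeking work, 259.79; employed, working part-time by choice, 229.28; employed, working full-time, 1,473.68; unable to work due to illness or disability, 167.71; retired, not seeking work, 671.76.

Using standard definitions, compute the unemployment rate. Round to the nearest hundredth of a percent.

Employed = 229.28 + 1,473.68 = 1,702.96 thousand.
Unemployed = 89.03 thousand.
Labor force = 1,702.96 + 89.03 = 1,791.99 thousand.
Unemployment rate = 89.03 / 1,791.99 = 4.97%.

Unemployment rate ≈ 4.97%.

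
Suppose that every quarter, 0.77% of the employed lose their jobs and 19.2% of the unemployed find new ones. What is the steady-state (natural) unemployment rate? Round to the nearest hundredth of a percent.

At steady state the flows balance: s·E = f·U, so U/(E+U) = s/(s+f).
u* = 0.77 / (0.77 + 19.2) = 0.77 / 19.97 = 3.86%.

Steady-state unemployment rate ≈ 3.86%.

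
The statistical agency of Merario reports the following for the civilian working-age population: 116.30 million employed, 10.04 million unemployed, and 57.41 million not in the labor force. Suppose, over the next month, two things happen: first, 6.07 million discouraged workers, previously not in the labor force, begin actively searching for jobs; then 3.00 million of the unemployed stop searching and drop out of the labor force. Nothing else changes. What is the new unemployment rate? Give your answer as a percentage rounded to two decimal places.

Initially, labor force = 116.30 + 10.04 = 126.34 million, so u = 10.04/126.34 = 7.95%.
After the first change, unemployed and labor force both rise by 6.07 → E = 116.30, U = 16.11, labor force = 132.41 million.
After the second change, unemployed and labor force both fall by 3.00 → E = 116.30, U = 13.11, labor force = 129.41 million.
New unemployment rate = 13.11 / 129.41 = 10.13%.

New unemployment rate ≈ 10.13%.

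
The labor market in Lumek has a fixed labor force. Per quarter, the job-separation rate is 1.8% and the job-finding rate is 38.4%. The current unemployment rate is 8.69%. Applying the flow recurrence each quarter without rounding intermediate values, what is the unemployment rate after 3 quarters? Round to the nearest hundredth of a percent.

With a fixed labor force, u_{t+1} = u_t + s·(1−u_t) − f·u_t = u_t·(1−s−f) + s.
Here 1−s−f = 0.598 and s = 0.018.
u_1 = 0.086900 × 0.598 + 0.018 = 0.069966.
u_2 = 0.069966 × 0.598 + 0.018 = 0.059840.
u_3 = 0.059840 × 0.598 + 0.018 = 0.053784.

Unemployment rate after three quarters ≈ 5.38%.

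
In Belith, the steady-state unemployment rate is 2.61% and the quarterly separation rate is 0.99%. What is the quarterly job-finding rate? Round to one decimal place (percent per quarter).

Job-finding rate ≈ 36.9% per quarter.

From u* = s/(s+f): f = s·(1−u)/u.
f = 0.99 × (1 − 0.0261) / 0.0261 = 0.9642 / 0.0261 ≈ 36.9% per quarter.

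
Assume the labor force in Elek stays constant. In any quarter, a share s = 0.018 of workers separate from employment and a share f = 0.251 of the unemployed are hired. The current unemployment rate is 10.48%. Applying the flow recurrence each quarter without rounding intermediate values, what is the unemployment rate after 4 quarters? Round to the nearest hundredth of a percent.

With a fixed labor force, u_{t+1} = u_t + s·(1−u_t) − f·u_t = u_t·(1−s−f) + s.
Here 1−s−f = 0.731 and s = 0.018.
u_1 = 0.104800 × 0.731 + 0.018 = 0.094609.
u_2 = 0.094609 × 0.731 + 0.018 = 0.087159.
u_3 = 0.087159 × 0.731 + 0.018 = 0.081713.
u_4 = 0.081713 × 0.731 + 0.018 = 0.077732.

Unemployment rate after four quarters ≈ 7.77%.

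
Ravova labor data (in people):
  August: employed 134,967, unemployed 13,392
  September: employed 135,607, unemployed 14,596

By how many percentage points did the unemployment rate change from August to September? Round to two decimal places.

August: labor force = 134,967 + 13,392 = 148,359; u = 13,392/148,359 = 9.03%.
September: labor force = 135,607 + 14,596 = 150,203; u = 14,596/150,203 = 9.72%.
Change = 9.72% − 9.03% = +0.69 pp.

The unemployment rate changed by +0.69 percentage points.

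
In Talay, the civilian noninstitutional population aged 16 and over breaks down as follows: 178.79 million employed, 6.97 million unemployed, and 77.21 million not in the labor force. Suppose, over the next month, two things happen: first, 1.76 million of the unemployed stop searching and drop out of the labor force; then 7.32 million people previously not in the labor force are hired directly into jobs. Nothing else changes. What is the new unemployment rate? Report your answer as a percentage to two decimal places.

Initially, labor force = 178.79 + 6.97 = 185.76 million, so u = 6.97/185.76 = 3.75%.
After the first change, unemployed and labor force both fall by 1.76 → E = 178.79, U = 5.21, labor force = 184.00 million.
After the second change, employed and labor force both rise by 7.32; unemployed unchanged → E = 186.11, U = 5.21, labor force = 191.32 million.
New unemployment rate = 5.21 / 191.32 = 2.72%.

New unemployment rate ≈ 2.72%.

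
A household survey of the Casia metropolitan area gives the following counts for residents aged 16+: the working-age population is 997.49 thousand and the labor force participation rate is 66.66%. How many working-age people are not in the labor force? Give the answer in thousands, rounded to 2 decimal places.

Share not in the labor force = 1 − 0.6666 = 0.3334.
Not in labor force = 0.3334 × 997.49 ≈ 332.56 thousand.

About 332.56 thousand are not in the labor force.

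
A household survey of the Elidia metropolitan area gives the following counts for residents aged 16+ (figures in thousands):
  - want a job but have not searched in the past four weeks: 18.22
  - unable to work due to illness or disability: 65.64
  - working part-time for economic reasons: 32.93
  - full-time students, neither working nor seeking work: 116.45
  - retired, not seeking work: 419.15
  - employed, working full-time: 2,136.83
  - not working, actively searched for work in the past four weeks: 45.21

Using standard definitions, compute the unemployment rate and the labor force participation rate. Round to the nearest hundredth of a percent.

Unemployment rate ≈ 2.04%; labor force participation rate ≈ 78.15%.

Employed = 32.93 + 2,136.83 = 2,169.76 thousand (anyone who worked, including part-time for economic reasons, counts as employed).
Unemployed = 45.21 thousand.
Labor force = 2,169.76 + 45.21 = 2,214.97 thousand.
Not in labor force = 18.22 + 65.64 + 116.45 + 419.15 = 619.46 thousand (those not working and not actively searching are outside the labor force — including those who want a job but have given up searching).
Civilian working-age population = 2,214.97 + 619.46 = 2,834.43 thousand.
Unemployment rate = 45.21 / 2,214.97 = 2.04%.
Labor force participation rate = 2,214.97 / 2,834.43 = 78.15%.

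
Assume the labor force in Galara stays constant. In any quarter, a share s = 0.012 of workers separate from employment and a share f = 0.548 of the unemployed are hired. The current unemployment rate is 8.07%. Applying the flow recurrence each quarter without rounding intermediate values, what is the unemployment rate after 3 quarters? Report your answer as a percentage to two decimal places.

Unemployment rate after three quarters ≈ 2.65%.

With a fixed labor force, u_{t+1} = u_t + s·(1−u_t) − f·u_t = u_t·(1−s−f) + s.
Here 1−s−f = 0.440 and s = 0.012.
u_1 = 0.080700 × 0.440 + 0.012 = 0.047508.
u_2 = 0.047508 × 0.440 + 0.012 = 0.032904.
u_3 = 0.032904 × 0.440 + 0.012 = 0.026478.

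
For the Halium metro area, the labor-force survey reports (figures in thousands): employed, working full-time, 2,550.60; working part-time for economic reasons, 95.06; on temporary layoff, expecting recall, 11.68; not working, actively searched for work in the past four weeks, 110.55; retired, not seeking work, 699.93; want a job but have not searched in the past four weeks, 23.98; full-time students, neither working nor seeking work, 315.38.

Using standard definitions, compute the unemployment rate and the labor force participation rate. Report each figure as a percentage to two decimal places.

Unemployment rate ≈ 4.42%; labor force participation rate ≈ 72.70%.

Employed = 2,550.60 + 95.06 = 2,645.66 thousand (anyone who worked, including part-time for economic reasons, counts as employed).
Unemployed = 11.68 + 110.55 = 122.23 thousand (jobless and actively searching, or on temporary layoff).
Labor force = 2,645.66 + 122.23 = 2,767.89 thousand.
Not in labor force = 699.93 + 23.98 + 315.38 = 1,039.29 thousand (those not working and not actively searching are outside the labor force — including those who want a job but have given up searching).
Civilian working-age population = 2,767.89 + 1,039.29 = 3,807.18 thousand.
Unemployment rate = 122.23 / 2,767.89 = 4.42%.
Labor force participation rate = 2,767.89 / 3,807.18 = 72.70%.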